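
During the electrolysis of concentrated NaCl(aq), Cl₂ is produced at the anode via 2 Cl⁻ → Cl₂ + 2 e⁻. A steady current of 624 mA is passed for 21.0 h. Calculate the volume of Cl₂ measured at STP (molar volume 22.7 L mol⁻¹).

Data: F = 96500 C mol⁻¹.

Q = I·t = 0.6240 A × 75600 s = 47170 C.
n(e⁻) = Q/F = 47170 / 96500 = 0.4889 mol.
2 electrons are transferred per Cl₂ molecule, so n(Cl₂) = 0.4889 / 2 = 0.2444 mol.
V = n × V_m = 0.2444 × 22.7 = 5.55 L.

5.55 L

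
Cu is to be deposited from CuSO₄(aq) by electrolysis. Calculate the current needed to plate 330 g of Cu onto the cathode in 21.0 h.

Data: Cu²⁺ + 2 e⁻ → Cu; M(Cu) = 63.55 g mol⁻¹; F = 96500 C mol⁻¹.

n(Cu) = 330 / 63.55 = 5.193 mol.
n(e⁻) = 2 × 5.193 = 10.39 mol.
Q = n(e⁻)·F = 10.39 × 96500 = 1002000 C.
I = Q/t = 1002000 / 75600 s = 13.3 A.

13.3 A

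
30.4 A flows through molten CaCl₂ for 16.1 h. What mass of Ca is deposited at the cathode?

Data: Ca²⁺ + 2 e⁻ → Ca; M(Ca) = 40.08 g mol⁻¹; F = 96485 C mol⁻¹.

366 g

Q = I·t = 30.40 A × 57960 s = 1762000 C.
n(e⁻) = Q/F = 1762000 / 96485 = 18.26 mol.
Ca²⁺ + 2 e⁻ → Ca, so n(Ca) = n(e⁻)/2 = 9.131 mol.
m = n·M = 9.131 × 40.08 = 366 g.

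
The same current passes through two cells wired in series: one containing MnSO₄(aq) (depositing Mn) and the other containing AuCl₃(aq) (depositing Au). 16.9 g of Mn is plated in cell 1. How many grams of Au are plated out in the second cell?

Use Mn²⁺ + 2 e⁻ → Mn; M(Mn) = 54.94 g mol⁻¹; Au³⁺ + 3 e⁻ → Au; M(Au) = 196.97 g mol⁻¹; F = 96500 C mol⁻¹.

40.4 g

n(Mn) = 16.9 / 54.94 = 0.3076 mol.
Since Mn²⁺ + 2 e⁻ → Mn, n(e⁻) passed = 2 × 0.3076 = 0.6152 mol.
Cells in series carry the same charge, so the same 0.6152 mol of electrons passes through cell 2.
Au³⁺ + 3 e⁻ → Au, so n(Au) = 0.6152 / 3 = 0.2051 mol.
m(Au) = 0.2051 × 196.97 = 40.4 g.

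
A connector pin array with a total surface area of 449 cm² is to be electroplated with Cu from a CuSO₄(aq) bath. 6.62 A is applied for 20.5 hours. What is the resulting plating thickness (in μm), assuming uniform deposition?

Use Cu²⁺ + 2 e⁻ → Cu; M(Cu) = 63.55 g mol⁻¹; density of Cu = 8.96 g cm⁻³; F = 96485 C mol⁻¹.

400 μm

Q = I·t = 6.620 × 73800 = 488600 C; n(e⁻) = 5.064 mol.
n(Cu) = n(e⁻)/2 = 2.532 mol, so m = 2.532 × 63.55 = 160.9 g.
Volume = m/ρ = 160.9 / 8.96 = 17.96 cm³.
Thickness = V/A = 17.96 / 449 = 0.0400 cm = 400 μm.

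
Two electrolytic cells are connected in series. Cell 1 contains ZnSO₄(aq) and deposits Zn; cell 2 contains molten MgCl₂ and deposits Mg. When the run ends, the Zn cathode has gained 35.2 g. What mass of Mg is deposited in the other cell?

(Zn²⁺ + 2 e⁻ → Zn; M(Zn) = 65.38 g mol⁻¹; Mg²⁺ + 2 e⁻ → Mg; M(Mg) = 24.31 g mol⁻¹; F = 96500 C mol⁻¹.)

n(Zn) = 35.2 / 65.38 = 0.5384 mol.
Since Zn²⁺ + 2 e⁻ → Zn, n(e⁻) passed = 2 × 0.5384 = 1.077 mol.
Cells in series carry the same charge, so the same 1.077 mol of electrons passes through cell 2.
Mg²⁺ + 2 e⁻ → Mg, so n(Mg) = 1.077 / 2 = 0.5384 mol.
m(Mg) = 0.5384 × 24.31 = 13.1 g.

13.1 g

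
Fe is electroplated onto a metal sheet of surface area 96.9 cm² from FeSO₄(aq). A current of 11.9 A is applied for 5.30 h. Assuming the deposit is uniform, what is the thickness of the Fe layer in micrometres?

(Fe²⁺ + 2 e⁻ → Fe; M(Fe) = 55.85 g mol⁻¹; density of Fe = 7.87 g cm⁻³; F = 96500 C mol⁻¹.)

Q = I·t = 11.90 × 19080 = 227100 C; n(e⁻) = 2.353 mol.
n(Fe) = n(e⁻)/2 = 1.176 mol, so m = 1.176 × 55.85 = 65.70 g.
Volume = m/ρ = 65.70 / 7.87 = 8.349 cm³.
Thickness = V/A = 8.349 / 96.9 = 0.0862 cm = 862 μm.

862 μm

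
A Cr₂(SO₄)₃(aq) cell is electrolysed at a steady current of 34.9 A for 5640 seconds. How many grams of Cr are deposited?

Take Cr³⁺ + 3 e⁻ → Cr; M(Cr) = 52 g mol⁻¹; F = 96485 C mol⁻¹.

35.4 g

Q = I·t = 34.90 A × 5640.0 s = 196800 C.
n(e⁻) = Q/F = 196800 / 96485 = 2.040 mol.
Cr³⁺ + 3 e⁻ → Cr, so n(Cr) = n(e⁻)/3 = 0.6800 mol.
m = n·M = 0.6800 × 52 = 35.4 g.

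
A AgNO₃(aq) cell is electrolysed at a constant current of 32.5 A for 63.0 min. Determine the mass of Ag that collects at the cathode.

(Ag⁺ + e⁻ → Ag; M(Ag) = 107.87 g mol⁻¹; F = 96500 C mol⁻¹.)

Q = I·t = 32.50 A × 3780.0 s = 122800 C.
n(e⁻) = Q/F = 122800 / 96500 = 1.273 mol.
Ag⁺ + e⁻ → Ag, so n(Ag) = n(e⁻)/1 = 1.273 mol.
m = n·M = 1.273 × 107.87 = 137 g.

137 g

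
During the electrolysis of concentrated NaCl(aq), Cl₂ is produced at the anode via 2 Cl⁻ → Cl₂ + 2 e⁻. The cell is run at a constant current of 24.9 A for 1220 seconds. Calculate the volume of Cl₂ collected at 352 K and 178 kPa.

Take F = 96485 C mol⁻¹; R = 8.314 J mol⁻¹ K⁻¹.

2.59 L

Q = I·t = 24.90 A × 1220.0 s = 30380 C.
n(e⁻) = Q/F = 30380 / 96485 = 0.3148 mol.
2 electrons are transferred per Cl₂ molecule, so n(Cl₂) = 0.3148 / 2 = 0.1574 mol.
V = nRT/P = (0.1574 × 8.314 × 352) / (178 × 10³ Pa) = 0.00259 m³ = 2.59 L.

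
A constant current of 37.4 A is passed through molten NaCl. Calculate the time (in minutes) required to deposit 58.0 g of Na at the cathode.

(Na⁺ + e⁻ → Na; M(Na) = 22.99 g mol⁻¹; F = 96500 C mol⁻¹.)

108 min

n(Na) = m/M = 58.0 / 22.99 = 2.523 mol.
Each Na atom requires 1 electron, so n(e⁻) = 1 × 2.523 = 2.523 mol.
Q = n(e⁻)·F = 2.523 × 96500 = 243500 C.
t = Q/I = 243500 / 37.40 A = 6509 s = 108 min.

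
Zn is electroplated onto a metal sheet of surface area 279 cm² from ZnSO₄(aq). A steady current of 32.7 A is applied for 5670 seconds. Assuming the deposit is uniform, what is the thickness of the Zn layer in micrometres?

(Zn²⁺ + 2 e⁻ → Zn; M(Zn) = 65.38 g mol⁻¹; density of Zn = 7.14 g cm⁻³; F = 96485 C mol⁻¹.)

Q = I·t = 32.70 × 5670.0 = 185400 C; n(e⁻) = 1.922 mol.
n(Zn) = n(e⁻)/2 = 0.9608 mol, so m = 0.9608 × 65.38 = 62.82 g.
Volume = m/ρ = 62.82 / 7.14 = 8.798 cm³.
Thickness = V/A = 8.798 / 279 = 0.0315 cm = 315 μm.

315 μm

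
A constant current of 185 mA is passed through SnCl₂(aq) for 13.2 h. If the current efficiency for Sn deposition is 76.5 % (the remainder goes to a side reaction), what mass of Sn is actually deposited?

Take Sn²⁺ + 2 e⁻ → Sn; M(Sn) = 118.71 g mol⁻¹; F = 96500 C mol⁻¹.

4.14 g

Q = I·t = 0.1850 × 47520 = 8791 C.
n(e⁻) = 8791/96500 = 0.09110 mol; theoretically n(Sn) = 0.09110/2 = 0.04555 mol, m_theo = 5.407 g.
At 76.5 % efficiency, m_actual = 0.765 × 5.407 = 4.14 g.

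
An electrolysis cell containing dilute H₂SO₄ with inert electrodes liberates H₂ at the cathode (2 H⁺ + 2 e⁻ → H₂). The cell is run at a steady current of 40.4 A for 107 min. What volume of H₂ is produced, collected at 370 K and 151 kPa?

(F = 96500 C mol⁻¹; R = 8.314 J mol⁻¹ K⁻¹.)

Q = I·t = 40.40 A × 6420.0 s = 259400 C.
n(e⁻) = Q/F = 259400 / 96500 = 2.688 mol.
2 electrons are transferred per H₂ molecule, so n(H₂) = 2.688 / 2 = 1.344 mol.
V = nRT/P = (1.344 × 8.314 × 370) / (151 × 10³ Pa) = 0.0274 m³ = 27.4 L.

27.4 L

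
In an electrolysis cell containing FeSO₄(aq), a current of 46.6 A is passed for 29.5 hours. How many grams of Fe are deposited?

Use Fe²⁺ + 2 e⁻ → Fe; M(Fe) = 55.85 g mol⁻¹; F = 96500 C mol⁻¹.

Q = I·t = 46.60 A × 106200 s = 4949000 C.
n(e⁻) = Q/F = 4949000 / 96500 = 51.28 mol.
Fe²⁺ + 2 e⁻ → Fe, so n(Fe) = n(e⁻)/2 = 25.64 mol.
m = n·M = 25.64 × 55.85 = 1430 g.

1430 g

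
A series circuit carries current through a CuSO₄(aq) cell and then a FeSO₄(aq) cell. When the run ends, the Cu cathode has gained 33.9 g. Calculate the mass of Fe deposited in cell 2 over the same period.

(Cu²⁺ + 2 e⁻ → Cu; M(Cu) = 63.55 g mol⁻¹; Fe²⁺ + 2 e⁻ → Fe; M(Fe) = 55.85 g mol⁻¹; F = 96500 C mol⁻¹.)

n(Cu) = 33.9 / 63.55 = 0.5334 mol.
Since Cu²⁺ + 2 e⁻ → Cu, n(e⁻) passed = 2 × 0.5334 = 1.067 mol.
Cells in series carry the same charge, so the same 1.067 mol of electrons passes through cell 2.
Fe²⁺ + 2 e⁻ → Fe, so n(Fe) = 1.067 / 2 = 0.5334 mol.
m(Fe) = 0.5334 × 55.85 = 29.8 g.

29.8 g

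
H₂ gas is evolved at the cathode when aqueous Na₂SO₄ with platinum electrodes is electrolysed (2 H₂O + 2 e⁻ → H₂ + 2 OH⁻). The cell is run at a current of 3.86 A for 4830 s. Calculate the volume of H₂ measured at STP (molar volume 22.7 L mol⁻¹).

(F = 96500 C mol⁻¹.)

Q = I·t = 3.860 A × 4830.0 s = 18640 C.
n(e⁻) = Q/F = 18640 / 96500 = 0.1932 mol.
2 electrons are transferred per H₂ molecule, so n(H₂) = 0.1932 / 2 = 0.09660 mol.
V = n × V_m = 0.09660 × 22.7 = 2.19 L.

2.19 L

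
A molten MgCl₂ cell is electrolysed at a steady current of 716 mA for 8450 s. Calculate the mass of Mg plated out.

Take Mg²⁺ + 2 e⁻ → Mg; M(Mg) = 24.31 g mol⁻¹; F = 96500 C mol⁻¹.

0.762 g

Q = I·t = 0.7160 A × 8450.0 s = 6050 C.
n(e⁻) = Q/F = 6050 / 96500 = 0.06270 mol.
Mg²⁺ + 2 e⁻ → Mg, so n(Mg) = n(e⁻)/2 = 0.03135 mol.
m = n·M = 0.03135 × 24.31 = 0.762 g.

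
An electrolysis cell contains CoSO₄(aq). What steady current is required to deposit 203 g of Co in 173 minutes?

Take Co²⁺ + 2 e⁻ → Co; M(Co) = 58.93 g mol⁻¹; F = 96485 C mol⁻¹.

64.0 A

n(Co) = 203 / 58.93 = 3.445 mol.
n(e⁻) = 2 × 3.445 = 6.890 mol.
Q = n(e⁻)·F = 6.890 × 96485 = 664700 C.
I = Q/t = 664700 / 10380 s = 64.0 A.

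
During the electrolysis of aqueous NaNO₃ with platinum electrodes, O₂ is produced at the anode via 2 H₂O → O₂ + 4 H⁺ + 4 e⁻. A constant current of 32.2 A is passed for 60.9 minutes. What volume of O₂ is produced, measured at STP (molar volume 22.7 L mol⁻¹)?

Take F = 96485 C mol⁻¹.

6.92 L

Q = I·t = 32.20 A × 3654.0 s = 117700 C.
n(e⁻) = Q/F = 117700 / 96485 = 1.219 mol.
4 electrons are transferred per O₂ molecule, so n(O₂) = 1.219 / 4 = 0.3049 mol.
V = n × V_m = 0.3049 × 22.7 = 6.92 L.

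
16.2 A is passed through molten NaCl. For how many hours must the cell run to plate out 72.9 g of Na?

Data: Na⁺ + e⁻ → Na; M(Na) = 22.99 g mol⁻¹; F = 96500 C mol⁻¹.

n(Na) = m/M = 72.9 / 22.99 = 3.171 mol.
Each Na atom requires 1 electron, so n(e⁻) = 1 × 3.171 = 3.171 mol.
Q = n(e⁻)·F = 3.171 × 96500 = 306000 C.
t = Q/I = 306000 / 16.20 A = 18890 s = 5.25 h.

5.25 h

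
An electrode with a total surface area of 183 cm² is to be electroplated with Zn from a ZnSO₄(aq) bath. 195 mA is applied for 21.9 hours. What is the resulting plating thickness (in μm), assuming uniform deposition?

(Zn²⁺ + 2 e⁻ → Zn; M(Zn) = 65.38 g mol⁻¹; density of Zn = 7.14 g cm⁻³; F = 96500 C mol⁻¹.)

Q = I·t = 0.1950 × 78840 = 15370 C; n(e⁻) = 0.1593 mol.
n(Zn) = n(e⁻)/2 = 0.07966 mol, so m = 0.07966 × 65.38 = 5.208 g.
Volume = m/ρ = 5.208 / 7.14 = 0.7294 cm³.
Thickness = V/A = 0.7294 / 183 = 0.00399 cm = 39.9 μm.

39.9 μm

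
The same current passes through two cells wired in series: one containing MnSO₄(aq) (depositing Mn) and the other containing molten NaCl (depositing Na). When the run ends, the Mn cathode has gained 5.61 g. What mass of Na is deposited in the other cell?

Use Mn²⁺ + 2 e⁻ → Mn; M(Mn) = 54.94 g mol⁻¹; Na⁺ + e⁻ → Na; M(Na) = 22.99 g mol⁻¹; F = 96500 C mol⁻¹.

n(Mn) = 5.61 / 54.94 = 0.1021 mol.
Since Mn²⁺ + 2 e⁻ → Mn, n(e⁻) passed = 2 × 0.1021 = 0.2042 mol.
Cells in series carry the same charge, so the same 0.2042 mol of electrons passes through cell 2.
Na⁺ + e⁻ → Na, so n(Na) = 0.2042 / 1 = 0.2042 mol.
m(Na) = 0.2042 × 22.99 = 4.70 g.

4.70 g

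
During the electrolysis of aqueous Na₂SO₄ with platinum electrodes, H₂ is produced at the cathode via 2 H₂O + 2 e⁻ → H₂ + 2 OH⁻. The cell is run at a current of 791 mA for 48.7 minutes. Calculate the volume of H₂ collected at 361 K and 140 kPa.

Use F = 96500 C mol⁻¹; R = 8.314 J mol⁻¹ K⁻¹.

Q = I·t = 0.7910 A × 2922.0 s = 2311 C.
n(e⁻) = Q/F = 2311 / 96500 = 0.02395 mol.
2 electrons are transferred per H₂ molecule, so n(H₂) = 0.02395 / 2 = 0.01198 mol.
V = nRT/P = (0.01198 × 8.314 × 361) / (140 × 10³ Pa) = 2.57 × 10⁻⁴ m³ = 0.257 L.

0.257 L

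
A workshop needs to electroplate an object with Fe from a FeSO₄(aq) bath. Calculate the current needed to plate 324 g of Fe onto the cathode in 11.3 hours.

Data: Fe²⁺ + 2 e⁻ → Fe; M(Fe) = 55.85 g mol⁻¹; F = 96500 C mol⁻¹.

n(Fe) = 324 / 55.85 = 5.801 mol.
n(e⁻) = 2 × 5.801 = 11.60 mol.
Q = n(e⁻)·F = 11.60 × 96500 = 1120000 C.
I = Q/t = 1120000 / 40680 s = 27.5 A.

27.5 A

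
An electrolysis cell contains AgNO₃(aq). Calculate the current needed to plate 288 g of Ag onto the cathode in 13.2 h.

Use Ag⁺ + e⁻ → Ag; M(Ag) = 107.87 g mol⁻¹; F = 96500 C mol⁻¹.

5.42 A

n(Ag) = 288 / 107.87 = 2.670 mol.
n(e⁻) = 1 × 2.670 = 2.670 mol.
Q = n(e⁻)·F = 2.670 × 96500 = 257600 C.
I = Q/t = 257600 / 47520 s = 5.42 A.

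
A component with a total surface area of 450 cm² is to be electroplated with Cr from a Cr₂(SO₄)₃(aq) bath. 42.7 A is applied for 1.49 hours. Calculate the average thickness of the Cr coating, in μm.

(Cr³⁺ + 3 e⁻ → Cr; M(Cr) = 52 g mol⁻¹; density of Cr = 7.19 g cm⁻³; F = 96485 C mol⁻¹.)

127 μm

Q = I·t = 42.70 × 5364.0 = 229000 C; n(e⁻) = 2.374 mol.
n(Cr) = n(e⁻)/3 = 0.7913 mol, so m = 0.7913 × 52 = 41.15 g.
Volume = m/ρ = 41.15 / 7.19 = 5.723 cm³.
Thickness = V/A = 5.723 / 450 = 0.0127 cm = 127 μm.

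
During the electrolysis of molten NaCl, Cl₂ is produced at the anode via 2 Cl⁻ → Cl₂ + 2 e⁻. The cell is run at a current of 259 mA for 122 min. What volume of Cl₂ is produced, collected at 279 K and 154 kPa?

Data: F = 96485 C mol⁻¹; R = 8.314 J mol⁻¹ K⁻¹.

0.148 L

Q = I·t = 0.2590 A × 7320.0 s = 1896 C.
n(e⁻) = Q/F = 1896 / 96485 = 0.01965 mol.
2 electrons are transferred per Cl₂ molecule, so n(Cl₂) = 0.01965 / 2 = 0.009825 mol.
V = nRT/P = (0.009825 × 8.314 × 279) / (154 × 10³ Pa) = 1.48 × 10⁻⁴ m³ = 0.148 L.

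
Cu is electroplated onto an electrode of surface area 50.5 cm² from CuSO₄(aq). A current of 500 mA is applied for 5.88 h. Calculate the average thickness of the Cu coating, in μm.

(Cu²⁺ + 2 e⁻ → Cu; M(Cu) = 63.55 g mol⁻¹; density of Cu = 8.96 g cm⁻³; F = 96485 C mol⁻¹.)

77.0 μm

Q = I·t = 0.5000 × 21168 = 10580 C; n(e⁻) = 0.1097 mol.
n(Cu) = n(e⁻)/2 = 0.05485 mol, so m = 0.05485 × 63.55 = 3.486 g.
Volume = m/ρ = 3.486 / 8.96 = 0.3890 cm³.
Thickness = V/A = 0.3890 / 50.5 = 0.00770 cm = 77.0 μm.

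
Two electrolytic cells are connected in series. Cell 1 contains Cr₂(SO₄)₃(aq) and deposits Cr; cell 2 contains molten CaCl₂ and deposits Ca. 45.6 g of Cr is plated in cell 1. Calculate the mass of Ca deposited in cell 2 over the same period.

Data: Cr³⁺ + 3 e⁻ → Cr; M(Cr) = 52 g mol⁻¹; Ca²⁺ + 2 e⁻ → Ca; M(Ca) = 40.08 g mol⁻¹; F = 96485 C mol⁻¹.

52.7 g

n(Cr) = 45.6 / 52 = 0.8769 mol.
Since Cr³⁺ + 3 e⁻ → Cr, n(e⁻) passed = 3 × 0.8769 = 2.631 mol.
Cells in series carry the same charge, so the same 2.631 mol of electrons passes through cell 2.
Ca²⁺ + 2 e⁻ → Ca, so n(Ca) = 2.631 / 2 = 1.315 mol.
m(Ca) = 1.315 × 40.08 = 52.7 g.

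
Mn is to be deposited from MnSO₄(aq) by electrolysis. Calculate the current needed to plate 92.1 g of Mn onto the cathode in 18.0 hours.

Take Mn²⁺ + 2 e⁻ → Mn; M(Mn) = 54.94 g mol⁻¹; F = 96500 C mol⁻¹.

4.99 A

n(Mn) = 92.1 / 54.94 = 1.676 mol.
n(e⁻) = 2 × 1.676 = 3.353 mol.
Q = n(e⁻)·F = 3.353 × 96500 = 323500 C.
I = Q/t = 323500 / 64800 s = 4.99 A.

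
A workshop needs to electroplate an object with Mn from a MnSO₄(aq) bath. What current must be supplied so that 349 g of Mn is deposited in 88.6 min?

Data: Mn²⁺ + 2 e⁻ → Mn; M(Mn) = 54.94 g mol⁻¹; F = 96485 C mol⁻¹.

231 A

n(Mn) = 349 / 54.94 = 6.352 mol.
n(e⁻) = 2 × 6.352 = 12.70 mol.
Q = n(e⁻)·F = 12.70 × 96485 = 1226000 C.
I = Q/t = 1226000 / 5316.0 s = 231 A.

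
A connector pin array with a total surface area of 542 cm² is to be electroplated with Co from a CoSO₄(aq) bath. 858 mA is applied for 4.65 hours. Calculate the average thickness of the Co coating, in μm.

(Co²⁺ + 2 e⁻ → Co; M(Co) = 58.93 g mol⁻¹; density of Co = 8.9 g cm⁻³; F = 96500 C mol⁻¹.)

Q = I·t = 0.8580 × 16740 = 14360 C; n(e⁻) = 0.1488 mol.
n(Co) = n(e⁻)/2 = 0.07442 mol, so m = 0.07442 × 58.93 = 4.386 g.
Volume = m/ρ = 4.386 / 8.9 = 0.4928 cm³.
Thickness = V/A = 0.4928 / 542 = 9.09 × 10⁻⁴ cm = 9.09 μm.

9.09 μm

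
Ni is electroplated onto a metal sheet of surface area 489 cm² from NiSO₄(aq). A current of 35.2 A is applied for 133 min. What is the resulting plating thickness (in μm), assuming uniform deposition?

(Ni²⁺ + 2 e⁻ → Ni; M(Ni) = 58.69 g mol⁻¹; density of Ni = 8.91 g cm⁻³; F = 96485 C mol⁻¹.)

Q = I·t = 35.20 × 7980.0 = 280900 C; n(e⁻) = 2.911 mol.
n(Ni) = n(e⁻)/2 = 1.456 mol, so m = 1.456 × 58.69 = 85.43 g.
Volume = m/ρ = 85.43 / 8.91 = 9.588 cm³.
Thickness = V/A = 9.588 / 489 = 0.0196 cm = 196 μm.

196 μm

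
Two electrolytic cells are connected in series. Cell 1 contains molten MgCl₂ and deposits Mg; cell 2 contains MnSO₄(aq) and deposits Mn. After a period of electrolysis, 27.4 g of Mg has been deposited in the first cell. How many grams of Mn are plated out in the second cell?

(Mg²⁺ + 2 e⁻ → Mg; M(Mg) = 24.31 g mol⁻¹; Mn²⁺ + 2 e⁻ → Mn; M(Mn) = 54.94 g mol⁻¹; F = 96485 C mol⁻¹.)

n(Mg) = 27.4 / 24.31 = 1.127 mol.
Since Mg²⁺ + 2 e⁻ → Mg, n(e⁻) passed = 2 × 1.127 = 2.254 mol.
Cells in series carry the same charge, so the same 2.254 mol of electrons passes through cell 2.
Mn²⁺ + 2 e⁻ → Mn, so n(Mn) = 2.254 / 2 = 1.127 mol.
m(Mn) = 1.127 × 54.94 = 61.9 g.

61.9 g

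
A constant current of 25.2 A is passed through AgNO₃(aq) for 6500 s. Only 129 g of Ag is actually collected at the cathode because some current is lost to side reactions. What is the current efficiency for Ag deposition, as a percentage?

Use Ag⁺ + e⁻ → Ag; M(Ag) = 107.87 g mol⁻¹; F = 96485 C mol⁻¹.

Q = I·t = 25.20 × 6500.0 = 163800 C; n(e⁻) = 163800/96485 = 1.698 mol.
Theoretical n(Ag) = n(e⁻)/1 = 1.698 mol, i.e. m_theo = 1.698 × 107.87 = 183.1 g.
Efficiency = m_actual / m_theo = 129 / 183.1 = 70.4 %.

70.4 %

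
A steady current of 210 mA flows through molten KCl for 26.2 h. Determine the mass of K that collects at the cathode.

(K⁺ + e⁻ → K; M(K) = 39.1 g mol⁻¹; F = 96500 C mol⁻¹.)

8.03 g

Q = I·t = 0.2100 A × 94320 s = 19810 C.
n(e⁻) = Q/F = 19810 / 96500 = 0.2053 mol.
K⁺ + e⁻ → K, so n(K) = n(e⁻)/1 = 0.2053 mol.
m = n·M = 0.2053 × 39.1 = 8.03 g.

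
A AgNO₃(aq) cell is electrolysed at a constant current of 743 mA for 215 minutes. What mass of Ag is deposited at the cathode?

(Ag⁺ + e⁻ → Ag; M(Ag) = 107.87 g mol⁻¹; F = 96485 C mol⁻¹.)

10.7 g

Q = I·t = 0.7430 A × 12900 s = 9585 C.
n(e⁻) = Q/F = 9585 / 96485 = 0.09934 mol.
Ag⁺ + e⁻ → Ag, so n(Ag) = n(e⁻)/1 = 0.09934 mol.
m = n·M = 0.09934 × 107.87 = 10.7 g.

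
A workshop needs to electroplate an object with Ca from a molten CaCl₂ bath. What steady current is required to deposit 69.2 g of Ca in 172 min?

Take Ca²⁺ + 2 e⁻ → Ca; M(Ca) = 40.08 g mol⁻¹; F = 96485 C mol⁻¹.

32.3 A

n(Ca) = 69.2 / 40.08 = 1.727 mol.
n(e⁻) = 2 × 1.727 = 3.453 mol.
Q = n(e⁻)·F = 3.453 × 96485 = 333200 C.
I = Q/t = 333200 / 10320 s = 32.3 A.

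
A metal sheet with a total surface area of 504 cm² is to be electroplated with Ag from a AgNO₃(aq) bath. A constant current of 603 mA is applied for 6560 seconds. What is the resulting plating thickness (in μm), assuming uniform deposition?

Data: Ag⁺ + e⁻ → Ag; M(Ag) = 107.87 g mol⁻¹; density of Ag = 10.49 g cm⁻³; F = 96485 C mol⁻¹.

Q = I·t = 0.6030 × 6560.0 = 3956 C; n(e⁻) = 0.04100 mol.
n(Ag) = n(e⁻)/1 = 0.04100 mol, so m = 0.04100 × 107.87 = 4.422 g.
Volume = m/ρ = 4.422 / 10.49 = 0.4216 cm³.
Thickness = V/A = 0.4216 / 504 = 8.36 × 10⁻⁴ cm = 8.36 μm.

8.36 μm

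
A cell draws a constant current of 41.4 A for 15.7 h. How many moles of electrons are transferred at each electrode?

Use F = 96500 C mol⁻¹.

24.2 mol

Q = I·t = 41.40 A × 56520 s = 2340000 C.
n(e⁻) = Q/F = 2340000 / 96500 = 24.2 mol.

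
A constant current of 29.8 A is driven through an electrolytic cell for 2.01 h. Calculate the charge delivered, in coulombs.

2.16 × 10⁵ C

Q = I·t = 29.80 A × 7236.0 s = 2.16 × 10⁵ C.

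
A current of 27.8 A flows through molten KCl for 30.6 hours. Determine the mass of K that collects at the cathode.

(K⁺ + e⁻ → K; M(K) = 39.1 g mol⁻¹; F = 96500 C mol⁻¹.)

Q = I·t = 27.80 A × 110160 s = 3062000 C.
n(e⁻) = Q/F = 3062000 / 96500 = 31.74 mol.
K⁺ + e⁻ → K, so n(K) = n(e⁻)/1 = 31.74 mol.
m = n·M = 31.74 × 39.1 = 1240 g.

1240 g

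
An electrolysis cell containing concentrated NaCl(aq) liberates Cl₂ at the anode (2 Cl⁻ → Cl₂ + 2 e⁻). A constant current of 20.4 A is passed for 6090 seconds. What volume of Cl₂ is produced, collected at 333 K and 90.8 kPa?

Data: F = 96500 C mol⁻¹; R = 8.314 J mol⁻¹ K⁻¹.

Q = I·t = 20.40 A × 6090.0 s = 124200 C.
n(e⁻) = Q/F = 124200 / 96500 = 1.287 mol.
2 electrons are transferred per Cl₂ molecule, so n(Cl₂) = 1.287 / 2 = 0.6437 mol.
V = nRT/P = (0.6437 × 8.314 × 333) / (90.8 × 10³ Pa) = 0.0196 m³ = 19.6 L.

19.6 L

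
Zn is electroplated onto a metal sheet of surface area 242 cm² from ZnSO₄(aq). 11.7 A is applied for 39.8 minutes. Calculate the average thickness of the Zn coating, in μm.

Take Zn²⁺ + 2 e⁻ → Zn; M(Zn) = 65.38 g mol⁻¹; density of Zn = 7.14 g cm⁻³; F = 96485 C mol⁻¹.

Q = I·t = 11.70 × 2388.0 = 27940 C; n(e⁻) = 0.2896 mol.
n(Zn) = n(e⁻)/2 = 0.1448 mol, so m = 0.1448 × 65.38 = 9.466 g.
Volume = m/ρ = 9.466 / 7.14 = 1.326 cm³.
Thickness = V/A = 1.326 / 242 = 0.00548 cm = 54.8 μm.

54.8 μm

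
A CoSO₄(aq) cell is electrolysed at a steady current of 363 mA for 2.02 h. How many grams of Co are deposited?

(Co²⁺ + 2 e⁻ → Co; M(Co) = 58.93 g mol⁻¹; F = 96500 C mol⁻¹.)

0.806 g

Q = I·t = 0.3630 A × 7272.0 s = 2640 C.
n(e⁻) = Q/F = 2640 / 96500 = 0.02735 mol.
Co²⁺ + 2 e⁻ → Co, so n(Co) = n(e⁻)/2 = 0.01368 mol.
m = n·M = 0.01368 × 58.93 = 0.806 g.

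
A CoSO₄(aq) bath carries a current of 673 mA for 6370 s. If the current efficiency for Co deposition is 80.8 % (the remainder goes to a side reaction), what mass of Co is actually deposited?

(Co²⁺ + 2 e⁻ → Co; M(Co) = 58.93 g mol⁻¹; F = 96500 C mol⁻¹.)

Q = I·t = 0.6730 × 6370.0 = 4287 C.
n(e⁻) = 4287/96500 = 0.04442 mol; theoretically n(Co) = 0.04442/2 = 0.02221 mol, m_theo = 1.309 g.
At 80.8 % efficiency, m_actual = 0.808 × 1.309 = 1.06 g.

1.06 g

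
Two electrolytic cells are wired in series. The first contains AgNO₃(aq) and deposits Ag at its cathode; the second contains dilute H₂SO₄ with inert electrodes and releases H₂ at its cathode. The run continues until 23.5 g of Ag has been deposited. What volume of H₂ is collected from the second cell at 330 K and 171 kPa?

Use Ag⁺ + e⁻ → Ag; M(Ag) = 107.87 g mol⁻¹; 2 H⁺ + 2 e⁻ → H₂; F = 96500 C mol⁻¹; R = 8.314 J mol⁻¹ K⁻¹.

1.75 L

n(Ag) = 23.5 / 107.87 = 0.2179 mol, so n(e⁻) = 1 × 0.2179 = 0.2179 mol.
The cells are in series, so the same 0.2179 mol of electrons passes through the second cell.
2 H⁺ + 2 e⁻ → H₂ — 2 mol e⁻ per mol H₂, so n(H₂) = 0.2179/2 = 0.1089 mol.
V = nRT/P = (0.1089 × 8.314 × 330) / (171 × 10³) = 0.00175 m³ = 1.75 L.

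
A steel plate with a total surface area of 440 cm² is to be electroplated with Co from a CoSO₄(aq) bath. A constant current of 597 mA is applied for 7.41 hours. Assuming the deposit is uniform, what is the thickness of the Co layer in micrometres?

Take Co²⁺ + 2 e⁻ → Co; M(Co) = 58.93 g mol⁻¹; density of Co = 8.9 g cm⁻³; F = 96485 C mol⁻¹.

12.4 μm

Q = I·t = 0.5970 × 26676 = 15930 C; n(e⁻) = 0.1651 mol.
n(Co) = n(e⁻)/2 = 0.08253 mol, so m = 0.08253 × 58.93 = 4.863 g.
Volume = m/ρ = 4.863 / 8.9 = 0.5465 cm³.
Thickness = V/A = 0.5465 / 440 = 0.00124 cm = 12.4 μm.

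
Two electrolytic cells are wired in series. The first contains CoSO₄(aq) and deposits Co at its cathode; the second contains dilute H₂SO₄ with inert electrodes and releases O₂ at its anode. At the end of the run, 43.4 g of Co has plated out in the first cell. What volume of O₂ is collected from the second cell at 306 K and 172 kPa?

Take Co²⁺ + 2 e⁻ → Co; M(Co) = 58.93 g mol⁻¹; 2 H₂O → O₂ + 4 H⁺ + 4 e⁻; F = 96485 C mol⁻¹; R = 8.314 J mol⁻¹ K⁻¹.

5.45 L

n(Co) = 43.4 / 58.93 = 0.7365 mol, so n(e⁻) = 2 × 0.7365 = 1.473 mol.
The cells are in series, so the same 1.473 mol of electrons passes through the second cell.
2 H₂O → O₂ + 4 H⁺ + 4 e⁻ — 4 mol e⁻ per mol O₂, so n(O₂) = 1.473/4 = 0.3682 mol.
V = nRT/P = (0.3682 × 8.314 × 306) / (172 × 10³) = 0.00545 m³ = 5.45 L.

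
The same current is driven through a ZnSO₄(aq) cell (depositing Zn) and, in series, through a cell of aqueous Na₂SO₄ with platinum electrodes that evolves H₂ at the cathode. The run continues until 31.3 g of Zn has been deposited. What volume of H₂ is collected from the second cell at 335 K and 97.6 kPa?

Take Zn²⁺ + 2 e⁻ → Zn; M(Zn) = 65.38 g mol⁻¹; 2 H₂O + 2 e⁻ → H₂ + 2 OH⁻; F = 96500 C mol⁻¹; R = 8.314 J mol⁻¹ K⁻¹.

13.7 L

n(Zn) = 31.3 / 65.38 = 0.4787 mol, so n(e⁻) = 2 × 0.4787 = 0.9575 mol.
The cells are in series, so the same 0.9575 mol of electrons passes through the second cell.
2 H₂O + 2 e⁻ → H₂ + 2 OH⁻ — 2 mol e⁻ per mol H₂, so n(H₂) = 0.9575/2 = 0.4787 mol.
V = nRT/P = (0.4787 × 8.314 × 335) / (97.6 × 10³) = 0.0137 m³ = 13.7 L.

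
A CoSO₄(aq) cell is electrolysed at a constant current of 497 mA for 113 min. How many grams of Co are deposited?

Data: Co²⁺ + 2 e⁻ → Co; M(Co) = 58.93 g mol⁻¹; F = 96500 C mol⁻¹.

Q = I·t = 0.4970 A × 6780.0 s = 3370 C.
n(e⁻) = Q/F = 3370 / 96500 = 0.03492 mol.
Co²⁺ + 2 e⁻ → Co, so n(Co) = n(e⁻)/2 = 0.01746 mol.
m = n·M = 0.01746 × 58.93 = 1.03 g.

1.03 g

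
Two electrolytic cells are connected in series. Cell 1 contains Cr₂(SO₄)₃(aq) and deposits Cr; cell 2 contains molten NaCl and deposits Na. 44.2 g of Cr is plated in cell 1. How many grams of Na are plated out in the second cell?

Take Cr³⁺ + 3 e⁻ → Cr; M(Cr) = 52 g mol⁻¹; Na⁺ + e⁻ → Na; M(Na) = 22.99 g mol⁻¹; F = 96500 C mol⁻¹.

58.6 g

n(Cr) = 44.2 / 52 = 0.8500 mol.
Since Cr³⁺ + 3 e⁻ → Cr, n(e⁻) passed = 3 × 0.8500 = 2.550 mol.
Cells in series carry the same charge, so the same 2.550 mol of electrons passes through cell 2.
Na⁺ + e⁻ → Na, so n(Na) = 2.550 / 1 = 2.550 mol.
m(Na) = 2.550 × 22.99 = 58.6 g.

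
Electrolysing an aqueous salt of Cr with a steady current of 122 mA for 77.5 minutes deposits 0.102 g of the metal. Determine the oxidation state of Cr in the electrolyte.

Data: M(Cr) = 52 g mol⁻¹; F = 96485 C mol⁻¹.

Q = I·t = 0.1220 A × 4650.0 s = 567.3 C, so n(e⁻) = 567.3/96485 = 0.005880 mol.
n(Cr) deposited = 0.102 / 52 = 0.001962 mol.
Electrons per atom = n(e⁻)/n(Cr) = 0.005880 / 0.001962 = 3.00 ≈ 3, so the ion is Cr³⁺.

+3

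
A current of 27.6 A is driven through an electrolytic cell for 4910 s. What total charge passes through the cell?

Q = I·t = 27.60 A × 4910.0 s = 1.36 × 10⁵ C.

1.36 × 10⁵ C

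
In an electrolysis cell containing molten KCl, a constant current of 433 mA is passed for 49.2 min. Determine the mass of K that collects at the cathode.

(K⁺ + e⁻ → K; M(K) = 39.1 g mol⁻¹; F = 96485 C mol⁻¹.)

Q = I·t = 0.4330 A × 2952.0 s = 1278 C.
n(e⁻) = Q/F = 1278 / 96485 = 0.01325 mol.
K⁺ + e⁻ → K, so n(K) = n(e⁻)/1 = 0.01325 mol.
m = n·M = 0.01325 × 39.1 = 0.518 g.

0.518 g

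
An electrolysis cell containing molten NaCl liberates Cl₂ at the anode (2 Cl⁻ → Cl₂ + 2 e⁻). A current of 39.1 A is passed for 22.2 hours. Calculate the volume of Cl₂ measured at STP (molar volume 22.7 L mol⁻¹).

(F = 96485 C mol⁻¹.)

Q = I·t = 39.10 A × 79920 s = 3125000 C.
n(e⁻) = Q/F = 3125000 / 96485 = 32.39 mol.
2 electrons are transferred per Cl₂ molecule, so n(Cl₂) = 32.39 / 2 = 16.19 mol.
V = n × V_m = 16.19 × 22.7 = 368 L.

368 L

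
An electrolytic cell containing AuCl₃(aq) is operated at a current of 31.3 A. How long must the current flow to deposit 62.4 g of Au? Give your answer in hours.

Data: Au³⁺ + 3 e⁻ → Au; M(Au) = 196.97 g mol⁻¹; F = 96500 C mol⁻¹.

n(Au) = m/M = 62.4 / 196.97 = 0.3168 mol.
Each Au atom requires 3 electrons, so n(e⁻) = 3 × 0.3168 = 0.9504 mol.
Q = n(e⁻)·F = 0.9504 × 96500 = 91710 C.
t = Q/I = 91710 / 31.30 A = 2930 s = 0.814 h.

0.814 h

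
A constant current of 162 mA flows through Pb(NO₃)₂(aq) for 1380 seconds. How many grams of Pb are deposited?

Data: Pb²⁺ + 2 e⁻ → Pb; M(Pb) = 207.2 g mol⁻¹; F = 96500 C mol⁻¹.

0.240 g

Q = I·t = 0.1620 A × 1380.0 s = 223.6 C.
n(e⁻) = Q/F = 223.6 / 96500 = 0.002317 mol.
Pb²⁺ + 2 e⁻ → Pb, so n(Pb) = n(e⁻)/2 = 0.001158 mol.
m = n·M = 0.001158 × 207.2 = 0.240 g.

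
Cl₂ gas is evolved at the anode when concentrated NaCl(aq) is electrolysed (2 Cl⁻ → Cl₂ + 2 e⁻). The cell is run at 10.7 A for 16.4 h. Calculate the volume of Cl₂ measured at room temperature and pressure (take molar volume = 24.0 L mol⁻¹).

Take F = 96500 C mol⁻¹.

78.6 L

Q = I·t = 10.70 A × 59040 s = 631700 C.
n(e⁻) = Q/F = 631700 / 96500 = 6.546 mol.
2 electrons are transferred per Cl₂ molecule, so n(Cl₂) = 6.546 / 2 = 3.273 mol.
V = n × V_m = 3.273 × 24.0 = 78.6 L.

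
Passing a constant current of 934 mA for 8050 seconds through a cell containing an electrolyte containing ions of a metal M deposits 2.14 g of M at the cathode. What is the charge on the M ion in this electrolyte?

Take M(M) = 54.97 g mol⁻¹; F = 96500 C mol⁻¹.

Q = I·t = 0.9340 A × 8050.0 s = 7519 C, so n(e⁻) = 7519/96500 = 0.07791 mol.
n(M) deposited = 2.14 / 54.97 = 0.03893 mol.
Electrons per atom = n(e⁻)/n(M) = 0.07791 / 0.03893 = 2.00 ≈ 2, so the ion is M²⁺.

+2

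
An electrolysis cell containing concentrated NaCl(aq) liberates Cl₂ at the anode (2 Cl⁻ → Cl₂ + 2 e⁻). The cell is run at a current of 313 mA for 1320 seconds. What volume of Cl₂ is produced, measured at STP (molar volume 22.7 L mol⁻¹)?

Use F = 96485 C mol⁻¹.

0.0486 L

Q = I·t = 0.3130 A × 1320.0 s = 413.2 C.
n(e⁻) = Q/F = 413.2 / 96485 = 0.004282 mol.
2 electrons are transferred per Cl₂ molecule, so n(Cl₂) = 0.004282 / 2 = 0.002141 mol.
V = n × V_m = 0.002141 × 22.7 = 0.0486 L.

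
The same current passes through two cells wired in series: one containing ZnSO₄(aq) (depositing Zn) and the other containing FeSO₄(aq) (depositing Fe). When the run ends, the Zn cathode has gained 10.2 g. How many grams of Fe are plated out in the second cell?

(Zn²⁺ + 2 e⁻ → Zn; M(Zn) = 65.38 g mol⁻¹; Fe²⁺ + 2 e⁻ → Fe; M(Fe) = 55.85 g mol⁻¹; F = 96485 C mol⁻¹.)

n(Zn) = 10.2 / 65.38 = 0.1560 mol.
Since Zn²⁺ + 2 e⁻ → Zn, n(e⁻) passed = 2 × 0.1560 = 0.3120 mol.
Cells in series carry the same charge, so the same 0.3120 mol of electrons passes through cell 2.
Fe²⁺ + 2 e⁻ → Fe, so n(Fe) = 0.3120 / 2 = 0.1560 mol.
m(Fe) = 0.1560 × 55.85 = 8.71 g.

8.71 g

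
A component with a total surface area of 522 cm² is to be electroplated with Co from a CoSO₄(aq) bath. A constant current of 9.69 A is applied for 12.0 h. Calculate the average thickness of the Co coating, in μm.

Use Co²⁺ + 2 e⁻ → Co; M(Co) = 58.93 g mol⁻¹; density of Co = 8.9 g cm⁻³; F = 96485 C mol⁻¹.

275 μm

Q = I·t = 9.690 × 43200 = 418600 C; n(e⁻) = 4.339 mol.
n(Co) = n(e⁻)/2 = 2.169 mol, so m = 2.169 × 58.93 = 127.8 g.
Volume = m/ρ = 127.8 / 8.9 = 14.36 cm³.
Thickness = V/A = 14.36 / 522 = 0.0275 cm = 275 μm.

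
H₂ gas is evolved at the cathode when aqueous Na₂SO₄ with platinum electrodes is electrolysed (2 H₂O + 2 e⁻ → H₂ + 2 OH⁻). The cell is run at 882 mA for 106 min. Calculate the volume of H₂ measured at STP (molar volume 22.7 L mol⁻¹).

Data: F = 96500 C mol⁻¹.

Q = I·t = 0.8820 A × 6360.0 s = 5610 C.
n(e⁻) = Q/F = 5610 / 96500 = 0.05813 mol.
2 electrons are transferred per H₂ molecule, so n(H₂) = 0.05813 / 2 = 0.02906 mol.
V = n × V_m = 0.02906 × 22.7 = 0.660 L.

0.660 L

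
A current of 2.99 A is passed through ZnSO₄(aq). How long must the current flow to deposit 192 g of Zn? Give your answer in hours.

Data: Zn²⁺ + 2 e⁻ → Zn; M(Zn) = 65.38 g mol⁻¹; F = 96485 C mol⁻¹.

n(Zn) = m/M = 192 / 65.38 = 2.937 mol.
Each Zn atom requires 2 electrons, so n(e⁻) = 2 × 2.937 = 5.873 mol.
Q = n(e⁻)·F = 5.873 × 96485 = 566700 C.
t = Q/I = 566700 / 2.990 A = 189500 s = 52.6 h.

52.6 h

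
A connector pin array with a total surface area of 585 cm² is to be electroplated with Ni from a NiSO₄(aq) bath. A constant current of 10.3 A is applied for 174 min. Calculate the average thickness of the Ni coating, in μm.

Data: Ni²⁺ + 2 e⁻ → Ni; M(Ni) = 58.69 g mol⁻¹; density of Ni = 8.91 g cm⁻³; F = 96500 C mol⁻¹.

62.7 μm

Q = I·t = 10.30 × 10440 = 107500 C; n(e⁻) = 1.114 mol.
n(Ni) = n(e⁻)/2 = 0.5572 mol, so m = 0.5572 × 58.69 = 32.70 g.
Volume = m/ρ = 32.70 / 8.91 = 3.670 cm³.
Thickness = V/A = 3.670 / 585 = 0.00627 cm = 62.7 μm.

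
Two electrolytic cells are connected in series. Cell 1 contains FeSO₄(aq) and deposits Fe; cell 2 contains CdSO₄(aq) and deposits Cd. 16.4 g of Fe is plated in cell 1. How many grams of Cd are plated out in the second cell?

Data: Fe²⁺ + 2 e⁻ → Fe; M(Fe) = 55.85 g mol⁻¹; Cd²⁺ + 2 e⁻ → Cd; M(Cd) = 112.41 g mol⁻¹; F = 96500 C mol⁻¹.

n(Fe) = 16.4 / 55.85 = 0.2936 mol.
Since Fe²⁺ + 2 e⁻ → Fe, n(e⁻) passed = 2 × 0.2936 = 0.5873 mol.
Cells in series carry the same charge, so the same 0.5873 mol of electrons passes through cell 2.
Cd²⁺ + 2 e⁻ → Cd, so n(Cd) = 0.5873 / 2 = 0.2936 mol.
m(Cd) = 0.2936 × 112.41 = 33.0 g.

33.0 g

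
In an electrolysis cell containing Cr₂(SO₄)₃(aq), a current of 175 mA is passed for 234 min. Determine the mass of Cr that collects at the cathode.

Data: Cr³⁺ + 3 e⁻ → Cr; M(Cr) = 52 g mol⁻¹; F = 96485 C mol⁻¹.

0.441 g

Q = I·t = 0.1750 A × 14040 s = 2457 C.
n(e⁻) = Q/F = 2457 / 96485 = 0.02547 mol.
Cr³⁺ + 3 e⁻ → Cr, so n(Cr) = n(e⁻)/3 = 0.008488 mol.
m = n·M = 0.008488 × 52 = 0.441 g.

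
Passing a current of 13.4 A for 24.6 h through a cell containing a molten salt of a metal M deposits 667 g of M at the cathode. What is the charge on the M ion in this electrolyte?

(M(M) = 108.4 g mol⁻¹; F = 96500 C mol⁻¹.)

+2

Q = I·t = 13.40 A × 88560 s = 1187000 C, so n(e⁻) = 1187000/96500 = 12.30 mol.
n(M) deposited = 667 / 108.4 = 6.153 mol.
Electrons per atom = n(e⁻)/n(M) = 12.30 / 6.153 = 2.00 ≈ 2, so the ion is M²⁺.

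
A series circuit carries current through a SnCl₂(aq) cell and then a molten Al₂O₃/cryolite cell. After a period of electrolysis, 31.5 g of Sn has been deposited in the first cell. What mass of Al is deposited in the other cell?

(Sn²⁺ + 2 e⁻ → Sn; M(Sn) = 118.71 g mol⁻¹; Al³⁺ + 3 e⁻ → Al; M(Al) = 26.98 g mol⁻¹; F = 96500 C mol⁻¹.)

4.77 g

n(Sn) = 31.5 / 118.71 = 0.2654 mol.
Since Sn²⁺ + 2 e⁻ → Sn, n(e⁻) passed = 2 × 0.2654 = 0.5307 mol.
Cells in series carry the same charge, so the same 0.5307 mol of electrons passes through cell 2.
Al³⁺ + 3 e⁻ → Al, so n(Al) = 0.5307 / 3 = 0.1769 mol.
m(Al) = 0.1769 × 26.98 = 4.77 g.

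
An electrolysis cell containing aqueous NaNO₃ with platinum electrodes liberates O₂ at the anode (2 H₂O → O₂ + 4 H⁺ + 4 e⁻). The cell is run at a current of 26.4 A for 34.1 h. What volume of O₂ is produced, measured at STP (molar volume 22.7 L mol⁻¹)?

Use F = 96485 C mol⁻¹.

Q = I·t = 26.40 A × 122760 s = 3241000 C.
n(e⁻) = Q/F = 3241000 / 96485 = 33.59 mol.
4 electrons are transferred per O₂ molecule, so n(O₂) = 33.59 / 4 = 8.397 mol.
V = n × V_m = 8.397 × 22.7 = 191 L.

191 L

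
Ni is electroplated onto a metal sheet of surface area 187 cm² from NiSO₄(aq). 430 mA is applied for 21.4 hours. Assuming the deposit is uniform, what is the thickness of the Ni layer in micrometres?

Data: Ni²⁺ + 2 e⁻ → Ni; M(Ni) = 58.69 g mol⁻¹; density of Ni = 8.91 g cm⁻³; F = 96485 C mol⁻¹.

60.5 μm

Q = I·t = 0.4300 × 77040 = 33130 C; n(e⁻) = 0.3433 mol.
n(Ni) = n(e⁻)/2 = 0.1717 mol, so m = 0.1717 × 58.69 = 10.08 g.
Volume = m/ρ = 10.08 / 8.91 = 1.131 cm³.
Thickness = V/A = 1.131 / 187 = 0.00605 cm = 60.5 μm.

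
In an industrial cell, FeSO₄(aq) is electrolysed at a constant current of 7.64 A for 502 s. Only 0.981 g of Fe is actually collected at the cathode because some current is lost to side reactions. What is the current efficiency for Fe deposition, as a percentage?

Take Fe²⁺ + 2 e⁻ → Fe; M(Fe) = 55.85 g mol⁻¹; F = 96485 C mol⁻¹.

Q = I·t = 7.640 × 502.00 = 3835 C; n(e⁻) = 3835/96485 = 0.03975 mol.
Theoretical n(Fe) = n(e⁻)/2 = 0.01988 mol, i.e. m_theo = 0.01988 × 55.85 = 1.110 g.
Efficiency = m_actual / m_theo = 0.981 / 1.110 = 88.4 %.

88.4 %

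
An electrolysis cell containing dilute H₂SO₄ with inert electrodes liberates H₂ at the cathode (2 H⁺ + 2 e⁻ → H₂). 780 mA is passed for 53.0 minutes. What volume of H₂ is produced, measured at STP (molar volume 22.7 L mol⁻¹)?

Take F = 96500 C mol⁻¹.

0.292 L

Q = I·t = 0.7800 A × 3180.0 s = 2480 C.
n(e⁻) = Q/F = 2480 / 96500 = 0.02570 mol.
2 electrons are transferred per H₂ molecule, so n(H₂) = 0.02570 / 2 = 0.01285 mol.
V = n × V_m = 0.01285 × 22.7 = 0.292 L.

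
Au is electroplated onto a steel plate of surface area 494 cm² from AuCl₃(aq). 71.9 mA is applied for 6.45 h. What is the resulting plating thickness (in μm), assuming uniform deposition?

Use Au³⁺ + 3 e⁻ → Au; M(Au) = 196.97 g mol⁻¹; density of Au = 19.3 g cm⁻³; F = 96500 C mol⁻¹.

1.19 μm

Q = I·t = 0.07190 × 23220 = 1670 C; n(e⁻) = 0.01730 mol.
n(Au) = n(e⁻)/3 = 0.005767 mol, so m = 0.005767 × 196.97 = 1.136 g.
Volume = m/ρ = 1.136 / 19.3 = 0.05886 cm³.
Thickness = V/A = 0.05886 / 494 = 1.19 × 10⁻⁴ cm = 1.19 μm.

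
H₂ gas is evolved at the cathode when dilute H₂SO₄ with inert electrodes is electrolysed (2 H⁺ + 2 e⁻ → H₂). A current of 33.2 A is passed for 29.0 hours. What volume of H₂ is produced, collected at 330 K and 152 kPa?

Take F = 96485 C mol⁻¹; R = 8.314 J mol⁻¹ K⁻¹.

324 L

Q = I·t = 33.20 A × 104400 s = 3466000 C.
n(e⁻) = Q/F = 3466000 / 96485 = 35.92 mol.
2 electrons are transferred per H₂ molecule, so n(H₂) = 35.92 / 2 = 17.96 mol.
V = nRT/P = (17.96 × 8.314 × 330) / (152 × 10³ Pa) = 0.324 m³ = 324 L.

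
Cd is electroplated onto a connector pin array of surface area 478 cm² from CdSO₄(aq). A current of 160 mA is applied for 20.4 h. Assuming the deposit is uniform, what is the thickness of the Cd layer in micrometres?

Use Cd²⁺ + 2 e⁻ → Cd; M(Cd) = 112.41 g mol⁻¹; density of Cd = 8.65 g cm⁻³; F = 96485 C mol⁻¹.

16.6 μm

Q = I·t = 0.1600 × 73440 = 11750 C; n(e⁻) = 0.1218 mol.
n(Cd) = n(e⁻)/2 = 0.06089 mol, so m = 0.06089 × 112.41 = 6.845 g.
Volume = m/ρ = 6.845 / 8.65 = 0.7913 cm³.
Thickness = V/A = 0.7913 / 478 = 0.00166 cm = 16.6 μm.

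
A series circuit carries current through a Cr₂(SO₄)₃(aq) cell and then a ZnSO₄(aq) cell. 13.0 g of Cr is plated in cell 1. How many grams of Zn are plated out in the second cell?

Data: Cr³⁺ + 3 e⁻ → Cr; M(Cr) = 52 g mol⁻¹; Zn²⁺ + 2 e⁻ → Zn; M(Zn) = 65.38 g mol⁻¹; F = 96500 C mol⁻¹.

24.5 g

n(Cr) = 13.0 / 52 = 0.2500 mol.
Since Cr³⁺ + 3 e⁻ → Cr, n(e⁻) passed = 3 × 0.2500 = 0.7500 mol.
Cells in series carry the same charge, so the same 0.7500 mol of electrons passes through cell 2.
Zn²⁺ + 2 e⁻ → Zn, so n(Zn) = 0.7500 / 2 = 0.3750 mol.
m(Zn) = 0.3750 × 65.38 = 24.5 g.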